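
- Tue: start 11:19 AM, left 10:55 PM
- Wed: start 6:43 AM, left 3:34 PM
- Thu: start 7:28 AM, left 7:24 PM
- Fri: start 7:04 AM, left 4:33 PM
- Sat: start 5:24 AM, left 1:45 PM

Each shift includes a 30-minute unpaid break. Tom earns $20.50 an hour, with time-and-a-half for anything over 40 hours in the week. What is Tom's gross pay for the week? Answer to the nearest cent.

Tue: 11:19 AM–10:55 PM = 11 h 36 min; less 30 min break → 11 h 6 min
Wed: 6:43 AM–3:34 PM = 8 h 51 min; less 30 min break → 8 h 21 min
Thu: 7:28 AM–7:24 PM = 11 h 56 min; less 30 min break → 11 h 26 min
Fri: 7:04 AM–4:33 PM = 9 h 29 min; less 30 min break → 8 h 59 min
Sat: 5:24 AM–1:45 PM = 8 h 21 min; less 30 min break → 7 h 51 min
Total worked: 47 h 43 min = 2863 min.
Regular 40 h 0 min = 2400 min at $20.50/h; overtime 7 h 43 min = 463 min at $30.75/h.
Pay = (2400 × $20.50 + 463 × $30.75) ÷ 60 = $1057.29.

$1057.29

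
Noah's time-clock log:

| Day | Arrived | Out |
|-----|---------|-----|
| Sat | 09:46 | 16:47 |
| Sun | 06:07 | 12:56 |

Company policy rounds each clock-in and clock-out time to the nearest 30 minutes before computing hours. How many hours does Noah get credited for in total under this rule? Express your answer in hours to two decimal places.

14.00 hours

Sat: in 09:46→10:00, out 16:47→17:00; 7 h 0 min
Sun: in 06:07→06:00, out 12:56→13:00; 7 h 0 min
Total credited: 14 h 0 min.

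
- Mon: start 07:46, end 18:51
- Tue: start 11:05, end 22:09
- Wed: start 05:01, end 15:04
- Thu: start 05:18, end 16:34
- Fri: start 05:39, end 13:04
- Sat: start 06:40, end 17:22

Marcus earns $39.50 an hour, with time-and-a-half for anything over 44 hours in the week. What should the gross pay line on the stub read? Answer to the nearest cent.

$2779.81

Mon: 07:46–18:51 = 11 h 5 min
Tue: 11:05–22:09 = 11 h 4 min
Wed: 05:01–15:04 = 10 h 3 min
Thu: 05:18–16:34 = 11 h 16 min
Fri: 05:39–13:04 = 7 h 25 min
Sat: 06:40–17:22 = 10 h 42 min
Total worked: 61 h 35 min = 3695 min.
Regular 44 h 0 min = 2640 min at $39.50/h; overtime 17 h 35 min = 1055 min at $59.25/h.
Pay = (2640 × $39.50 + 1055 × $59.25) ÷ 60 = $2779.81.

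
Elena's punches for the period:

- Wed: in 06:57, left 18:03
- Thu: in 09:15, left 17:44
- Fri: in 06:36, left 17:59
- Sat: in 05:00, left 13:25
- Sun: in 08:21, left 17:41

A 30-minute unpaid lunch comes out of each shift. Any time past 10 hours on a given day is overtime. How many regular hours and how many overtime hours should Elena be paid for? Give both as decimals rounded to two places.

Regular 44.73 hours, overtime 1.48 hours

Wed: 06:57–18:03 = 11 h 6 min; less 30 min break → 10 h 36 min
Thu: 09:15–17:44 = 8 h 29 min; less 30 min break → 7 h 59 min
Fri: 06:36–17:59 = 11 h 23 min; less 30 min break → 10 h 53 min
Sat: 05:00–13:25 = 8 h 25 min; less 30 min break → 7 h 55 min
Sun: 08:21–17:41 = 9 h 20 min; less 30 min break → 8 h 50 min
Wed reg 10 h 0 min / OT 0 h 36 min; Thu reg 7 h 59 min / OT 0 h 0 min; Fri reg 10 h 0 min / OT 0 h 53 min; Sat reg 7 h 55 min / OT 0 h 0 min; Sun reg 8 h 50 min / OT 0 h 0 min.
Totals: regular 44 h 44 min, overtime 1 h 29 min.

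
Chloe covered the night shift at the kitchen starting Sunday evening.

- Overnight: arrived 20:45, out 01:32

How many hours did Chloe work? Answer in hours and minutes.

4 h 47 min

Overnight: 20:45 → midnight = 3 h 15 min; midnight → 01:32 = 1 h 32 min; span 4 h 47 min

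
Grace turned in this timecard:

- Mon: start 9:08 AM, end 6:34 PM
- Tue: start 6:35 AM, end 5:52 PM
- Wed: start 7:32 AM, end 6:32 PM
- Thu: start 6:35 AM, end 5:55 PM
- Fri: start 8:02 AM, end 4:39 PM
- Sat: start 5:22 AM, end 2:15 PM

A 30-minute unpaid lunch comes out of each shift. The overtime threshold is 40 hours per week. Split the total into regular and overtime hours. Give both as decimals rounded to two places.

Mon: 9:08 AM–6:34 PM = 9 h 26 min; less 30 min break → 8 h 56 min
Tue: 6:35 AM–5:52 PM = 11 h 17 min; less 30 min break → 10 h 47 min
Wed: 7:32 AM–6:32 PM = 11 h 0 min; less 30 min break → 10 h 30 min
Thu: 6:35 AM–5:55 PM = 11 h 20 min; less 30 min break → 10 h 50 min
Fri: 8:02 AM–4:39 PM = 8 h 37 min; less 30 min break → 8 h 7 min
Sat: 5:22 AM–2:15 PM = 8 h 53 min; less 30 min break → 8 h 23 min
Total worked: 57 h 33 min = 57.55 h.
Threshold 40 h → overtime 17 h 33 min, regular 40 h 0 min.

Regular 40.00 hours, overtime 17.55 hours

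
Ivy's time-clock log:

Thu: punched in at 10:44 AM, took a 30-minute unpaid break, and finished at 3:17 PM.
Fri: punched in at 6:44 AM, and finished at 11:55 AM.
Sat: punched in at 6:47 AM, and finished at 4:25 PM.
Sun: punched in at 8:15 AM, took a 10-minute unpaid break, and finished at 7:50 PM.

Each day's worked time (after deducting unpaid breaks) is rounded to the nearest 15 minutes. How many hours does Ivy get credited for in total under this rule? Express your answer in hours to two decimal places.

30.50 hours

Thu: 10:44 AM–3:17 PM = 4 h 33 min − 30 min = 4 h 3 min → rounds to 4 h 0 min
Fri: 6:44 AM–11:55 AM = 5 h 11 min → rounds to 5 h 15 min
Sat: 6:47 AM–4:25 PM = 9 h 38 min → rounds to 9 h 45 min
Sun: 8:15 AM–7:50 PM = 11 h 35 min − 10 min = 11 h 25 min → rounds to 11 h 30 min
Total credited: 30 h 30 min.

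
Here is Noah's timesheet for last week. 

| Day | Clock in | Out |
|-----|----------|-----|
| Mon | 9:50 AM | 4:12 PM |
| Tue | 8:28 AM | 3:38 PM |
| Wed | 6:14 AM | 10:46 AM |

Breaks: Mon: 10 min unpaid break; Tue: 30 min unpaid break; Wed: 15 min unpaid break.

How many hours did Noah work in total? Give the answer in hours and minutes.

Mon: 9:50 AM–4:12 PM = 6 h 22 min; less 10 min break → 6 h 12 min
Tue: 8:28 AM–3:38 PM = 7 h 10 min; less 30 min break → 6 h 40 min
Wed: 6:14 AM–10:46 AM = 4 h 32 min; less 15 min break → 4 h 17 min
Total: 6 h 12 min + 6 h 40 min + 4 h 17 min = 17 h 9 min.

17 h 9 min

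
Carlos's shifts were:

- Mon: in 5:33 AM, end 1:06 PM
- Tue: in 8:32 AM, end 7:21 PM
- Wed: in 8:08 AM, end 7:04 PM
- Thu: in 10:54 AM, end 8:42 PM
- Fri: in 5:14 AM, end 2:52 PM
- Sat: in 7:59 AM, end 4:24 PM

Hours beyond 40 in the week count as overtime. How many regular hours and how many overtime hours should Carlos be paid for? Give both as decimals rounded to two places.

Regular 40.00 hours, overtime 17.15 hours

Mon: 5:33 AM–1:06 PM = 7 h 33 min
Tue: 8:32 AM–7:21 PM = 10 h 49 min
Wed: 8:08 AM–7:04 PM = 10 h 56 min
Thu: 10:54 AM–8:42 PM = 9 h 48 min
Fri: 5:14 AM–2:52 PM = 9 h 38 min
Sat: 7:59 AM–4:24 PM = 8 h 25 min
Total worked: 57 h 9 min = 57.15 h.
Threshold 40 h → overtime 17 h 9 min, regular 40 h 0 min.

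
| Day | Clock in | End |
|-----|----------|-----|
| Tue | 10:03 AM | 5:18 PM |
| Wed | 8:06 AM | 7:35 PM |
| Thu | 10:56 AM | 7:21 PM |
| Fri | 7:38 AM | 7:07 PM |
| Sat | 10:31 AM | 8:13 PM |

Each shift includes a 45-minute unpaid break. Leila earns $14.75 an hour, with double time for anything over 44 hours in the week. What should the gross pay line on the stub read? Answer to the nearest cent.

Tue: 10:03 AM–5:18 PM = 7 h 15 min; less 45 min break → 6 h 30 min
Wed: 8:06 AM–7:35 PM = 11 h 29 min; less 45 min break → 10 h 44 min
Thu: 10:56 AM–7:21 PM = 8 h 25 min; less 45 min break → 7 h 40 min
Fri: 7:38 AM–7:07 PM = 11 h 29 min; less 45 min break → 10 h 44 min
Sat: 10:31 AM–8:13 PM = 9 h 42 min; less 45 min break → 8 h 57 min
Total worked: 44 h 35 min = 2675 min.
Regular 44 h 0 min = 2640 min at $14.75/h; overtime 0 h 35 min = 35 min at $29.50/h.
Pay = (2640 × $14.75 + 35 × $29.50) ÷ 60 = $666.21.

$666.21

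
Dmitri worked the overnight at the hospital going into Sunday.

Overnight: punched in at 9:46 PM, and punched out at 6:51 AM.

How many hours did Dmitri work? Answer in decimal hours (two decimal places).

Overnight: 9:46 PM → midnight = 2 h 14 min; midnight → 6:51 AM = 6 h 51 min; span 9 h 5 min

9.08 hours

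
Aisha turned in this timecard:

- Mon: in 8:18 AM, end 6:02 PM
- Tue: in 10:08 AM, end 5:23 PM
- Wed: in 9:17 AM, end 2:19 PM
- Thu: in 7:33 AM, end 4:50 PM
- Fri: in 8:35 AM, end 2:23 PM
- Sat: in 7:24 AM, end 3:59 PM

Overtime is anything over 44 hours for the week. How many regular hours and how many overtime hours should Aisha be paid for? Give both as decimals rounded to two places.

Mon: 8:18 AM–6:02 PM = 9 h 44 min
Tue: 10:08 AM–5:23 PM = 7 h 15 min
Wed: 9:17 AM–2:19 PM = 5 h 2 min
Thu: 7:33 AM–4:50 PM = 9 h 17 min
Fri: 8:35 AM–2:23 PM = 5 h 48 min
Sat: 7:24 AM–3:59 PM = 8 h 35 min
Total worked: 45 h 41 min = 45.68 h.
Threshold 44 h → overtime 1 h 41 min, regular 44 h 0 min.

Regular 44.00 hours, overtime 1.68 hours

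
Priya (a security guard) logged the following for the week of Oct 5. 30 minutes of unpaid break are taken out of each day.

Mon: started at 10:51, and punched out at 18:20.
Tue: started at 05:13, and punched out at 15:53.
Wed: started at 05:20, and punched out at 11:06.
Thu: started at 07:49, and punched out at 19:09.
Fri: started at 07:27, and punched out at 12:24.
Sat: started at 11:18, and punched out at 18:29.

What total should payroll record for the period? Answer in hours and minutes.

Mon: 10:51–18:20 = 7 h 29 min; less 30 min break → 6 h 59 min
Tue: 05:13–15:53 = 10 h 40 min; less 30 min break → 10 h 10 min
Wed: 05:20–11:06 = 5 h 46 min; less 30 min break → 5 h 16 min
Thu: 07:49–19:09 = 11 h 20 min; less 30 min break → 10 h 50 min
Fri: 07:27–12:24 = 4 h 57 min; less 30 min break → 4 h 27 min
Sat: 11:18–18:29 = 7 h 11 min; less 30 min break → 6 h 41 min
Total: 6 h 59 min + 10 h 10 min + 5 h 16 min + 10 h 50 min + 4 h 27 min + 6 h 41 min = 44 h 23 min.

44 h 23 min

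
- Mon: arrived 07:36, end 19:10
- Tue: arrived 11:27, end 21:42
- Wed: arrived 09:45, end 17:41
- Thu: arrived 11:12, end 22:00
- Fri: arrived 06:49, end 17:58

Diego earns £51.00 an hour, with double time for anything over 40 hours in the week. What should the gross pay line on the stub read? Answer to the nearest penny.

£3233.40

Mon: 07:36–19:10 = 11 h 34 min
Tue: 11:27–21:42 = 10 h 15 min
Wed: 09:45–17:41 = 7 h 56 min
Thu: 11:12–22:00 = 10 h 48 min
Fri: 06:49–17:58 = 11 h 9 min
Total worked: 51 h 42 min = 3102 min.
Regular 40 h 0 min = 2400 min at £51.00/h; overtime 11 h 42 min = 702 min at £102.00/h.
Pay = (2400 × £51.00 + 702 × £102.00) ÷ 60 = £3233.40.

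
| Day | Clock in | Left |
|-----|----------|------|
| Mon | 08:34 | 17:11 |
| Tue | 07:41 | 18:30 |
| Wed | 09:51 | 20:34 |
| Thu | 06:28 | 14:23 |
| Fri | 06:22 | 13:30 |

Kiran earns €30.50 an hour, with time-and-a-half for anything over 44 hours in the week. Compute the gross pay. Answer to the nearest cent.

Mon: 08:34–17:11 = 8 h 37 min
Tue: 07:41–18:30 = 10 h 49 min
Wed: 09:51–20:34 = 10 h 43 min
Thu: 06:28–14:23 = 7 h 55 min
Fri: 06:22–13:30 = 7 h 8 min
Total worked: 45 h 12 min = 2712 min.
Regular 44 h 0 min = 2640 min at €30.50/h; overtime 1 h 12 min = 72 min at €45.75/h.
Pay = (2640 × €30.50 + 72 × €45.75) ÷ 60 = €1396.90.

€1396.90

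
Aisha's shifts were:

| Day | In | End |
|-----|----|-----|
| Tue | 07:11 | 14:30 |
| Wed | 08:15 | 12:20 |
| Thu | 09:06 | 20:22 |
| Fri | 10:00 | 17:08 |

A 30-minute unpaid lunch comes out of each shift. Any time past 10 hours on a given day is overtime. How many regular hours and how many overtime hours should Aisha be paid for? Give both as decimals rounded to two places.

Tue: 07:11–14:30 = 7 h 19 min; less 30 min break → 6 h 49 min
Wed: 08:15–12:20 = 4 h 5 min; less 30 min break → 3 h 35 min
Thu: 09:06–20:22 = 11 h 16 min; less 30 min break → 10 h 46 min
Fri: 10:00–17:08 = 7 h 8 min; less 30 min break → 6 h 38 min
Tue reg 6 h 49 min / OT 0 h 0 min; Wed reg 3 h 35 min / OT 0 h 0 min; Thu reg 10 h 0 min / OT 0 h 46 min; Fri reg 6 h 38 min / OT 0 h 0 min.
Totals: regular 27 h 2 min, overtime 0 h 46 min.

Regular 27.03 hours, overtime 0.77 hours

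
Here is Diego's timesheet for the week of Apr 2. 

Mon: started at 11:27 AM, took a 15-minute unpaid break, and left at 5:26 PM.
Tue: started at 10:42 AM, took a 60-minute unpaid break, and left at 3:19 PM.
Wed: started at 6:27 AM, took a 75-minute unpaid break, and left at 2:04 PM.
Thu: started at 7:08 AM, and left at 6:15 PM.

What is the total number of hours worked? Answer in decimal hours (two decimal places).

26.83 hours

Mon: 11:27 AM–5:26 PM = 5 h 59 min; less 15 min break → 5 h 44 min
Tue: 10:42 AM–3:19 PM = 4 h 37 min; less 60 min break → 3 h 37 min
Wed: 6:27 AM–2:04 PM = 7 h 37 min; less 75 min break → 6 h 22 min
Thu: 7:08 AM–6:15 PM = 11 h 7 min
Total: 5 h 44 min + 3 h 37 min + 6 h 22 min + 11 h 7 min = 26 h 50 min.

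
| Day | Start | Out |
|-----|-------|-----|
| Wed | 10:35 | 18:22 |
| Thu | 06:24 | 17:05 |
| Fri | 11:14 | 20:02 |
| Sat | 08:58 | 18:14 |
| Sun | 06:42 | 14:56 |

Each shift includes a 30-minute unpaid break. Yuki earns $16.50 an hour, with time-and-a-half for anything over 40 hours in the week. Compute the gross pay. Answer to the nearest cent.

$716.10

Wed: 10:35–18:22 = 7 h 47 min; less 30 min break → 7 h 17 min
Thu: 06:24–17:05 = 10 h 41 min; less 30 min break → 10 h 11 min
Fri: 11:14–20:02 = 8 h 48 min; less 30 min break → 8 h 18 min
Sat: 08:58–18:14 = 9 h 16 min; less 30 min break → 8 h 46 min
Sun: 06:42–14:56 = 8 h 14 min; less 30 min break → 7 h 44 min
Total worked: 42 h 16 min = 2536 min.
Regular 40 h 0 min = 2400 min at $16.50/h; overtime 2 h 16 min = 136 min at $24.75/h.
Pay = (2400 × $16.50 + 136 × $24.75) ÷ 60 = $716.10.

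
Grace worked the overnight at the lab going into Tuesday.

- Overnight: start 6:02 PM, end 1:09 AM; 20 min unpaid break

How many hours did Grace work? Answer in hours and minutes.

6 h 47 min

Overnight: 6:02 PM → midnight = 5 h 58 min; midnight → 1:09 AM = 1 h 9 min; span 7 h 7 min; less 20 min break → 6 h 47 min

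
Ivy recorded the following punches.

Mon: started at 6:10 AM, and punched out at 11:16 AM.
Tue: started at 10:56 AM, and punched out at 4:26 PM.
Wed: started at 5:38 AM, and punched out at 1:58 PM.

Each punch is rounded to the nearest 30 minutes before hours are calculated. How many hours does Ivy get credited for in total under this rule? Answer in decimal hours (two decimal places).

Mon: in 6:10 AM→6:00 AM, out 11:16 AM→11:30 AM; 5 h 30 min
Tue: in 10:56 AM→11:00 AM, out 4:26 PM→4:30 PM; 5 h 30 min
Wed: in 5:38 AM→5:30 AM, out 1:58 PM→2:00 PM; 8 h 30 min
Total credited: 19 h 30 min.

19.50 hours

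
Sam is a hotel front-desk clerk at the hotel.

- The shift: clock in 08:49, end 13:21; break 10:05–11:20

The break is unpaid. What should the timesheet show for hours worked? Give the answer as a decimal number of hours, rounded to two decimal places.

3.28 hours

The shift: 08:49–13:21 = 4 h 32 min; less 75 min break → 3 h 17 min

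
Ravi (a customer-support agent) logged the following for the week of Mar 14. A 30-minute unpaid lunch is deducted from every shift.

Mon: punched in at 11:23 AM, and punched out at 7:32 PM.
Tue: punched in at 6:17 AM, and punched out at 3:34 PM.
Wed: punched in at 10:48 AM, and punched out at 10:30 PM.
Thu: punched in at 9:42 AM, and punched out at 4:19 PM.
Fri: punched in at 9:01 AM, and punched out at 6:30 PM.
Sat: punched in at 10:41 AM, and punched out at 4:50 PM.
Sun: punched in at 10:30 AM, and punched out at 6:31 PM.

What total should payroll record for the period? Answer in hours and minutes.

Mon: 11:23 AM–7:32 PM = 8 h 9 min; less 30 min break → 7 h 39 min
Tue: 6:17 AM–3:34 PM = 9 h 17 min; less 30 min break → 8 h 47 min
Wed: 10:48 AM–10:30 PM = 11 h 42 min; less 30 min break → 11 h 12 min
Thu: 9:42 AM–4:19 PM = 6 h 37 min; less 30 min break → 6 h 7 min
Fri: 9:01 AM–6:30 PM = 9 h 29 min; less 30 min break → 8 h 59 min
Sat: 10:41 AM–4:50 PM = 6 h 9 min; less 30 min break → 5 h 39 min
Sun: 10:30 AM–6:31 PM = 8 h 1 min; less 30 min break → 7 h 31 min
Total: 7 h 39 min + 8 h 47 min + 11 h 12 min + 6 h 7 min + 8 h 59 min + 5 h 39 min + 7 h 31 min = 55 h 54 min.

55 h 54 min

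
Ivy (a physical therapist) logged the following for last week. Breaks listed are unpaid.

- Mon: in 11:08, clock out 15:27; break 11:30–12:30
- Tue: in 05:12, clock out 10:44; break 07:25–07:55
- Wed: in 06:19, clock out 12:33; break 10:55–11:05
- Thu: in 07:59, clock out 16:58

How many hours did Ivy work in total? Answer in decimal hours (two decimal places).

Mon: 11:08–15:27 = 4 h 19 min; less 60 min break → 3 h 19 min
Tue: 05:12–10:44 = 5 h 32 min; less 30 min break → 5 h 2 min
Wed: 06:19–12:33 = 6 h 14 min; less 10 min break → 6 h 4 min
Thu: 07:59–16:58 = 8 h 59 min
Total: 3 h 19 min + 5 h 2 min + 6 h 4 min + 8 h 59 min = 23 h 24 min.

23.40 hours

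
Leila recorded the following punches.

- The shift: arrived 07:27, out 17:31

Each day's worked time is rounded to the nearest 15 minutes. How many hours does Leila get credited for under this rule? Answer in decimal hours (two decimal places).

10.00 hours

The shift: 07:27–17:31 = 10 h 4 min → rounds to 10 h 0 min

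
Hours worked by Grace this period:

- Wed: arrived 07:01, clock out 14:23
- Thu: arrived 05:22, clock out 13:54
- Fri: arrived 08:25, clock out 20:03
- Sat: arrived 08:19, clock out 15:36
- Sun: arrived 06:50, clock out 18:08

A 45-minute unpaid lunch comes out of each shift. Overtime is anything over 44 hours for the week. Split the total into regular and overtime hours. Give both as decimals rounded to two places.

Regular 42.37 hours, overtime 0.00 hours

Wed: 07:01–14:23 = 7 h 22 min; less 45 min break → 6 h 37 min
Thu: 05:22–13:54 = 8 h 32 min; less 45 min break → 7 h 47 min
Fri: 08:25–20:03 = 11 h 38 min; less 45 min break → 10 h 53 min
Sat: 08:19–15:36 = 7 h 17 min; less 45 min break → 6 h 32 min
Sun: 06:50–18:08 = 11 h 18 min; less 45 min break → 10 h 33 min
Total worked: 42 h 22 min = 42.37 h.
Threshold 44 h → overtime 0 h 0 min, regular 42 h 22 min.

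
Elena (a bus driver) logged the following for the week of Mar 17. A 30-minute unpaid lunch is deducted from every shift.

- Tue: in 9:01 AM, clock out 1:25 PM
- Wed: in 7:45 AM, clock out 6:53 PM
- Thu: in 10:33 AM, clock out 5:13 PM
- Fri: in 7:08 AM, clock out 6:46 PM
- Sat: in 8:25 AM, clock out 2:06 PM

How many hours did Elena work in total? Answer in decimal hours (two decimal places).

Tue: 9:01 AM–1:25 PM = 4 h 24 min; less 30 min break → 3 h 54 min
Wed: 7:45 AM–6:53 PM = 11 h 8 min; less 30 min break → 10 h 38 min
Thu: 10:33 AM–5:13 PM = 6 h 40 min; less 30 min break → 6 h 10 min
Fri: 7:08 AM–6:46 PM = 11 h 38 min; less 30 min break → 11 h 8 min
Sat: 8:25 AM–2:06 PM = 5 h 41 min; less 30 min break → 5 h 11 min
Total: 3 h 54 min + 10 h 38 min + 6 h 10 min + 11 h 8 min + 5 h 11 min = 37 h 1 min.

37.02 hours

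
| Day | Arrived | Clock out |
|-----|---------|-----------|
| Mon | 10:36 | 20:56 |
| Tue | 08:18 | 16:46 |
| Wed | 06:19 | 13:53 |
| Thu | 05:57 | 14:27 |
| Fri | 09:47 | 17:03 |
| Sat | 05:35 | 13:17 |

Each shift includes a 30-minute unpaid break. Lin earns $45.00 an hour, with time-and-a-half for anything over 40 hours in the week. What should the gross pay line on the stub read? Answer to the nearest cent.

Mon: 10:36–20:56 = 10 h 20 min; less 30 min break → 9 h 50 min
Tue: 08:18–16:46 = 8 h 28 min; less 30 min break → 7 h 58 min
Wed: 06:19–13:53 = 7 h 34 min; less 30 min break → 7 h 4 min
Thu: 05:57–14:27 = 8 h 30 min; less 30 min break → 8 h 0 min
Fri: 09:47–17:03 = 7 h 16 min; less 30 min break → 6 h 46 min
Sat: 05:35–13:17 = 7 h 42 min; less 30 min break → 7 h 12 min
Total worked: 46 h 50 min = 2810 min.
Regular 40 h 0 min = 2400 min at $45.00/h; overtime 6 h 50 min = 410 min at $67.50/h.
Pay = (2400 × $45.00 + 410 × $67.50) ÷ 60 = $2261.25.

$2261.25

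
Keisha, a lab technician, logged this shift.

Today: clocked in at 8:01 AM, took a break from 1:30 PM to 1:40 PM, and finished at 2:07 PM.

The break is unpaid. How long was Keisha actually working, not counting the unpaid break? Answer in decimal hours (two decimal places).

5.93 hours

Today: 8:01 AM–2:07 PM = 6 h 6 min; less 10 min break → 5 h 56 min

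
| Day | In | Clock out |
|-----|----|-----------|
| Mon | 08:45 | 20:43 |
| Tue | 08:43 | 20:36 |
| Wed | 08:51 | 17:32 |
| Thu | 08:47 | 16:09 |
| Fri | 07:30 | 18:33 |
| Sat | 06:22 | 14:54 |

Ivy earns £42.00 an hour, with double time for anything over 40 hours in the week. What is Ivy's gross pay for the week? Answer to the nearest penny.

Mon: 08:45–20:43 = 11 h 58 min
Tue: 08:43–20:36 = 11 h 53 min
Wed: 08:51–17:32 = 8 h 41 min
Thu: 08:47–16:09 = 7 h 22 min
Fri: 07:30–18:33 = 11 h 3 min
Sat: 06:22–14:54 = 8 h 32 min
Total worked: 59 h 29 min = 3569 min.
Regular 40 h 0 min = 2400 min at £42.00/h; overtime 19 h 29 min = 1169 min at £84.00/h.
Pay = (2400 × £42.00 + 1169 × £84.00) ÷ 60 = £3316.60.

£3316.60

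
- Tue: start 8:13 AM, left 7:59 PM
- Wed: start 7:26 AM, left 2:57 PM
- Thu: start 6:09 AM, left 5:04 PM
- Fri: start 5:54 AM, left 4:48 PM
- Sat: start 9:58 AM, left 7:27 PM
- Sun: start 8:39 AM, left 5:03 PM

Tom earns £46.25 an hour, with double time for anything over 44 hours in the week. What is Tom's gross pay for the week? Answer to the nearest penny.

£3420.96

Tue: 8:13 AM–7:59 PM = 11 h 46 min
Wed: 7:26 AM–2:57 PM = 7 h 31 min
Thu: 6:09 AM–5:04 PM = 10 h 55 min
Fri: 5:54 AM–4:48 PM = 10 h 54 min
Sat: 9:58 AM–7:27 PM = 9 h 29 min
Sun: 8:39 AM–5:03 PM = 8 h 24 min
Total worked: 58 h 59 min = 3539 min.
Regular 44 h 0 min = 2640 min at £46.25/h; overtime 14 h 59 min = 899 min at £92.50/h.
Pay = (2640 × £46.25 + 899 × £92.50) ÷ 60 = £3420.96.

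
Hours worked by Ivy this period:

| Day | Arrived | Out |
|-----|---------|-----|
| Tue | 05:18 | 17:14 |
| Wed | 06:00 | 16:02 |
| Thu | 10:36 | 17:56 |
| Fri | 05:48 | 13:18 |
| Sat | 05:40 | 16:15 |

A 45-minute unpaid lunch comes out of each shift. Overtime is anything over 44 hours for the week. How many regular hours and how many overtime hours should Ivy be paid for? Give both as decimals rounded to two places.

Regular 43.63 hours, overtime 0.00 hours

Tue: 05:18–17:14 = 11 h 56 min; less 45 min break → 11 h 11 min
Wed: 06:00–16:02 = 10 h 2 min; less 45 min break → 9 h 17 min
Thu: 10:36–17:56 = 7 h 20 min; less 45 min break → 6 h 35 min
Fri: 05:48–13:18 = 7 h 30 min; less 45 min break → 6 h 45 min
Sat: 05:40–16:15 = 10 h 35 min; less 45 min break → 9 h 50 min
Total worked: 43 h 38 min = 43.63 h.
Threshold 44 h → overtime 0 h 0 min, regular 43 h 38 min.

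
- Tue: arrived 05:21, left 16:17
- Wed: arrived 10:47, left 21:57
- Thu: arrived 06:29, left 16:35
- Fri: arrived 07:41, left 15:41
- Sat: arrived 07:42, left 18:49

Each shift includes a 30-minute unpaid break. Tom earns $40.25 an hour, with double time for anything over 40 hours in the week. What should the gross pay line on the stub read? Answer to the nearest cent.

Tue: 05:21–16:17 = 10 h 56 min; less 30 min break → 10 h 26 min
Wed: 10:47–21:57 = 11 h 10 min; less 30 min break → 10 h 40 min
Thu: 06:29–16:35 = 10 h 6 min; less 30 min break → 9 h 36 min
Fri: 07:41–15:41 = 8 h 0 min; less 30 min break → 7 h 30 min
Sat: 07:42–18:49 = 11 h 7 min; less 30 min break → 10 h 37 min
Total worked: 48 h 49 min = 2929 min.
Regular 40 h 0 min = 2400 min at $40.25/h; overtime 8 h 49 min = 529 min at $80.50/h.
Pay = (2400 × $40.25 + 529 × $80.50) ÷ 60 = $2319.74.

$2319.74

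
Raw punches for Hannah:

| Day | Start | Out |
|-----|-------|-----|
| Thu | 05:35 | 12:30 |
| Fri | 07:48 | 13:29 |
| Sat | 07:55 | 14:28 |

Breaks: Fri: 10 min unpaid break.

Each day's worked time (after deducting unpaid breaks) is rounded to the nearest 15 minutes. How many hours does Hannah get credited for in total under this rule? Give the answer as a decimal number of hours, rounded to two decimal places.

19.00 hours

Thu: 05:35–12:30 = 6 h 55 min → rounds to 7 h 0 min
Fri: 07:48–13:29 = 5 h 41 min − 10 min = 5 h 31 min → rounds to 5 h 30 min
Sat: 07:55–14:28 = 6 h 33 min → rounds to 6 h 30 min
Total credited: 19 h 0 min.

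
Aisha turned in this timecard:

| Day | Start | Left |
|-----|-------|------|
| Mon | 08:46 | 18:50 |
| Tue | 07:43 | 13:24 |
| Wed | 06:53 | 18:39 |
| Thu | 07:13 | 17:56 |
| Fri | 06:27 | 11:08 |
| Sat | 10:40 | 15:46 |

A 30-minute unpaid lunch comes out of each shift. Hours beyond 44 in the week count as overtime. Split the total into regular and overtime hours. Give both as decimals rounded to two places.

Regular 44.00 hours, overtime 1.02 hours

Mon: 08:46–18:50 = 10 h 4 min; less 30 min break → 9 h 34 min
Tue: 07:43–13:24 = 5 h 41 min; less 30 min break → 5 h 11 min
Wed: 06:53–18:39 = 11 h 46 min; less 30 min break → 11 h 16 min
Thu: 07:13–17:56 = 10 h 43 min; less 30 min break → 10 h 13 min
Fri: 06:27–11:08 = 4 h 41 min; less 30 min break → 4 h 11 min
Sat: 10:40–15:46 = 5 h 6 min; less 30 min break → 4 h 36 min
Total worked: 45 h 1 min = 45.02 h.
Threshold 44 h → overtime 1 h 1 min, regular 44 h 0 min.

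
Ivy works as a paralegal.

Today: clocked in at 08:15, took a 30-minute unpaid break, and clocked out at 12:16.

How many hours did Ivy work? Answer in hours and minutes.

3 h 31 min

Today: 08:15–12:16 = 4 h 1 min; less 30 min break → 3 h 31 min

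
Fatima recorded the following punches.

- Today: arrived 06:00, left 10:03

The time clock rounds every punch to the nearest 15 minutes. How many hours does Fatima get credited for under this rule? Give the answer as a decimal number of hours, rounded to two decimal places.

4.00 hours

Today: in 06:00→06:00, out 10:03→10:00; 4 h 0 min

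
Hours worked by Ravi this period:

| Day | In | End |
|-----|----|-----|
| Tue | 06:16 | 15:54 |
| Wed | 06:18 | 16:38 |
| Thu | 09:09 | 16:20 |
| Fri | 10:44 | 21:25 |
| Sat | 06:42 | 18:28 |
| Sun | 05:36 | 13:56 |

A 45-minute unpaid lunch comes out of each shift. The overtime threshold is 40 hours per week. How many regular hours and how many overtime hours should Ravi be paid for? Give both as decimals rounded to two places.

Tue: 06:16–15:54 = 9 h 38 min; less 45 min break → 8 h 53 min
Wed: 06:18–16:38 = 10 h 20 min; less 45 min break → 9 h 35 min
Thu: 09:09–16:20 = 7 h 11 min; less 45 min break → 6 h 26 min
Fri: 10:44–21:25 = 10 h 41 min; less 45 min break → 9 h 56 min
Sat: 06:42–18:28 = 11 h 46 min; less 45 min break → 11 h 1 min
Sun: 05:36–13:56 = 8 h 20 min; less 45 min break → 7 h 35 min
Total worked: 53 h 26 min = 53.43 h.
Threshold 40 h → overtime 13 h 26 min, regular 40 h 0 min.

Regular 40.00 hours, overtime 13.43 hours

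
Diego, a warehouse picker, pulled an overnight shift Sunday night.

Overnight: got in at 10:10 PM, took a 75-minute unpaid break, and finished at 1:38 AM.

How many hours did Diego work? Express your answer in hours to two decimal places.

2.22 hours

Overnight: 10:10 PM → midnight = 1 h 50 min; midnight → 1:38 AM = 1 h 38 min; span 3 h 28 min; less 75 min break → 2 h 13 min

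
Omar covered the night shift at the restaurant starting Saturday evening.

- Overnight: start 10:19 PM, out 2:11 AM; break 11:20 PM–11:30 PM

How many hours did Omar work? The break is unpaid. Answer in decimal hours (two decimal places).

Overnight: 10:19 PM → midnight = 1 h 41 min; midnight → 2:11 AM = 2 h 11 min; span 3 h 52 min; less 10 min break → 3 h 42 min

3.70 hours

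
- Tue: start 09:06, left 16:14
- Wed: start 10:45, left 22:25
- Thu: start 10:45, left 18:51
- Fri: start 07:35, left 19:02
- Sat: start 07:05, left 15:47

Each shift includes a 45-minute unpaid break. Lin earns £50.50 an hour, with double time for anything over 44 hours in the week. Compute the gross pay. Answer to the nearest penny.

Tue: 09:06–16:14 = 7 h 8 min; less 45 min break → 6 h 23 min
Wed: 10:45–22:25 = 11 h 40 min; less 45 min break → 10 h 55 min
Thu: 10:45–18:51 = 8 h 6 min; less 45 min break → 7 h 21 min
Fri: 07:35–19:02 = 11 h 27 min; less 45 min break → 10 h 42 min
Sat: 07:05–15:47 = 8 h 42 min; less 45 min break → 7 h 57 min
Total worked: 43 h 18 min = 2598 min.
Regular 43 h 18 min = 2598 min at £50.50/h; overtime 0 h 0 min = 0 min at £101.00/h.
Pay = (2598 × £50.50 + 0 × £101.00) ÷ 60 = £2186.65.

£2186.65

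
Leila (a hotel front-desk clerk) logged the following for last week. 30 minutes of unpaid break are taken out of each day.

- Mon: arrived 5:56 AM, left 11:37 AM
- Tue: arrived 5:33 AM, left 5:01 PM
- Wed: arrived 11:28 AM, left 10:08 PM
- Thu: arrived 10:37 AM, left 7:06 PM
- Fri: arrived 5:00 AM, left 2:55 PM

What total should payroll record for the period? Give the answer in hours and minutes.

Mon: 5:56 AM–11:37 AM = 5 h 41 min; less 30 min break → 5 h 11 min
Tue: 5:33 AM–5:01 PM = 11 h 28 min; less 30 min break → 10 h 58 min
Wed: 11:28 AM–10:08 PM = 10 h 40 min; less 30 min break → 10 h 10 min
Thu: 10:37 AM–7:06 PM = 8 h 29 min; less 30 min break → 7 h 59 min
Fri: 5:00 AM–2:55 PM = 9 h 55 min; less 30 min break → 9 h 25 min
Total: 5 h 11 min + 10 h 58 min + 10 h 10 min + 7 h 59 min + 9 h 25 min = 43 h 43 min.

43 h 43 min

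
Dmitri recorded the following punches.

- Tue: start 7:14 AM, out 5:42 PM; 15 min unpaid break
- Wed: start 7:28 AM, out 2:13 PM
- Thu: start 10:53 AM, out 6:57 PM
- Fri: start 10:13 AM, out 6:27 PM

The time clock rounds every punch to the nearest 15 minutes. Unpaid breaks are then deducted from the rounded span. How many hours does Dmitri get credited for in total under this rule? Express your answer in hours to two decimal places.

33.25 hours

Tue: in 7:14 AM→7:15 AM, out 5:42 PM→5:45 PM; 10 h 30 min − 15 min = 10 h 15 min
Wed: in 7:28 AM→7:30 AM, out 2:13 PM→2:15 PM; 6 h 45 min
Thu: in 10:53 AM→11:00 AM, out 6:57 PM→7:00 PM; 8 h 0 min
Fri: in 10:13 AM→10:15 AM, out 6:27 PM→6:30 PM; 8 h 15 min
Total credited: 33 h 15 min.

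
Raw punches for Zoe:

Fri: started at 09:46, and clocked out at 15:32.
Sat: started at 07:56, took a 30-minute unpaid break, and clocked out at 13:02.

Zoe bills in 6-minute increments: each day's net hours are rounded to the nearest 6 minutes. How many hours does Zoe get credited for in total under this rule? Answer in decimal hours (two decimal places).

Fri: 09:46–15:32 = 5 h 46 min → rounds to 5 h 48 min
Sat: 07:56–13:02 = 5 h 6 min − 30 min = 4 h 36 min → rounds to 4 h 36 min
Total credited: 10 h 24 min.

10.40 hours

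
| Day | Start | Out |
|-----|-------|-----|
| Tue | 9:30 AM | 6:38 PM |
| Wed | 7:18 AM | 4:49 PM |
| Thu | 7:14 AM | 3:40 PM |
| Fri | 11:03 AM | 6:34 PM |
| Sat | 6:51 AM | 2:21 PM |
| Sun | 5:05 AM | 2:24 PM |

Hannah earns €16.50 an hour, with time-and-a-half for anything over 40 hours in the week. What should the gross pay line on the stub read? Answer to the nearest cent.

Tue: 9:30 AM–6:38 PM = 9 h 8 min
Wed: 7:18 AM–4:49 PM = 9 h 31 min
Thu: 7:14 AM–3:40 PM = 8 h 26 min
Fri: 11:03 AM–6:34 PM = 7 h 31 min
Sat: 6:51 AM–2:21 PM = 7 h 30 min
Sun: 5:05 AM–2:24 PM = 9 h 19 min
Total worked: 51 h 25 min = 3085 min.
Regular 40 h 0 min = 2400 min at €16.50/h; overtime 11 h 25 min = 685 min at €24.75/h.
Pay = (2400 × €16.50 + 685 × €24.75) ÷ 60 = €942.56.

€942.56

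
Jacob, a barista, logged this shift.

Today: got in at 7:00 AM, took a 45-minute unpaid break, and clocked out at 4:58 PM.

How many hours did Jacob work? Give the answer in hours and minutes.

9 h 13 min

Today: 7:00 AM–4:58 PM = 9 h 58 min; less 45 min break → 9 h 13 min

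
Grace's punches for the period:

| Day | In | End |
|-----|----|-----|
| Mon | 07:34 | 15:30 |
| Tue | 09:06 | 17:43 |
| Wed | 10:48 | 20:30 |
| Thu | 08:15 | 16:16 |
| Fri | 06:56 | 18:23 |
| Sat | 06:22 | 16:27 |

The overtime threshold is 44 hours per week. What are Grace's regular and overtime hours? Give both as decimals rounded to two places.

Regular 44.00 hours, overtime 11.80 hours

Mon: 07:34–15:30 = 7 h 56 min
Tue: 09:06–17:43 = 8 h 37 min
Wed: 10:48–20:30 = 9 h 42 min
Thu: 08:15–16:16 = 8 h 1 min
Fri: 06:56–18:23 = 11 h 27 min
Sat: 06:22–16:27 = 10 h 5 min
Total worked: 55 h 48 min = 55.80 h.
Threshold 44 h → overtime 11 h 48 min, regular 44 h 0 min.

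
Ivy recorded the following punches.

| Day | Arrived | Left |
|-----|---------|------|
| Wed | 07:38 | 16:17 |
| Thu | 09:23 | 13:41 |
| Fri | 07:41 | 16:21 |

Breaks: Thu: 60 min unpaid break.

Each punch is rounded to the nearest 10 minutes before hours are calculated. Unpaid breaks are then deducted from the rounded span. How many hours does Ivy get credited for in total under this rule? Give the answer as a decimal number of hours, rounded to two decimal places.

20.67 hours

Wed: in 07:38→07:40, out 16:17→16:20; 8 h 40 min
Thu: in 09:23→09:20, out 13:41→13:40; 4 h 20 min − 60 min = 3 h 20 min
Fri: in 07:41→07:40, out 16:21→16:20; 8 h 40 min
Total credited: 20 h 40 min.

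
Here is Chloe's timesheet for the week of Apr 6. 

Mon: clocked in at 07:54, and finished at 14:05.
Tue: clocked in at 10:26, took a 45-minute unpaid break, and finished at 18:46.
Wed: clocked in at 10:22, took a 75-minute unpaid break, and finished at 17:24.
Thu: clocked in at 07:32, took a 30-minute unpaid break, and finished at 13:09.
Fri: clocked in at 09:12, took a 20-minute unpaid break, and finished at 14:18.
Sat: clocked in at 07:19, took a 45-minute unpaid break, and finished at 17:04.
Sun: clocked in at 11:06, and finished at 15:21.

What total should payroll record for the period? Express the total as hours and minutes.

42 h 41 min

Mon: 07:54–14:05 = 6 h 11 min
Tue: 10:26–18:46 = 8 h 20 min; less 45 min break → 7 h 35 min
Wed: 10:22–17:24 = 7 h 2 min; less 75 min break → 5 h 47 min
Thu: 07:32–13:09 = 5 h 37 min; less 30 min break → 5 h 7 min
Fri: 09:12–14:18 = 5 h 6 min; less 20 min break → 4 h 46 min
Sat: 07:19–17:04 = 9 h 45 min; less 45 min break → 9 h 0 min
Sun: 11:06–15:21 = 4 h 15 min
Total: 6 h 11 min + 7 h 35 min + 5 h 47 min + 5 h 7 min + 4 h 46 min + 9 h 0 min + 4 h 15 min = 42 h 41 min.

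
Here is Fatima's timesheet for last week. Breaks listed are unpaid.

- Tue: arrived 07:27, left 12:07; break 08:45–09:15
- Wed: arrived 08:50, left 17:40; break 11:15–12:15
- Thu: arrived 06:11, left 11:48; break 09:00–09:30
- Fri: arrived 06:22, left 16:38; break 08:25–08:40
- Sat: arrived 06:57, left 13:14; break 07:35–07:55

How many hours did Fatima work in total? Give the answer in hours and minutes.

Tue: 07:27–12:07 = 4 h 40 min; less 30 min break → 4 h 10 min
Wed: 08:50–17:40 = 8 h 50 min; less 60 min break → 7 h 50 min
Thu: 06:11–11:48 = 5 h 37 min; less 30 min break → 5 h 7 min
Fri: 06:22–16:38 = 10 h 16 min; less 15 min break → 10 h 1 min
Sat: 06:57–13:14 = 6 h 17 min; less 20 min break → 5 h 57 min
Total: 4 h 10 min + 7 h 50 min + 5 h 7 min + 10 h 1 min + 5 h 57 min = 33 h 5 min.

33 h 5 min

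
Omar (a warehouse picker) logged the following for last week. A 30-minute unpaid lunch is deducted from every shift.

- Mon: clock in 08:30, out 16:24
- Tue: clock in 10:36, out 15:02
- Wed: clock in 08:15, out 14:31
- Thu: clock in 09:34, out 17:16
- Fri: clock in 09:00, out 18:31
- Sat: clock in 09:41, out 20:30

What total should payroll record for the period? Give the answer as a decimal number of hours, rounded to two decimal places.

Mon: 08:30–16:24 = 7 h 54 min; less 30 min break → 7 h 24 min
Tue: 10:36–15:02 = 4 h 26 min; less 30 min break → 3 h 56 min
Wed: 08:15–14:31 = 6 h 16 min; less 30 min break → 5 h 46 min
Thu: 09:34–17:16 = 7 h 42 min; less 30 min break → 7 h 12 min
Fri: 09:00–18:31 = 9 h 31 min; less 30 min break → 9 h 1 min
Sat: 09:41–20:30 = 10 h 49 min; less 30 min break → 10 h 19 min
Total: 7 h 24 min + 3 h 56 min + 5 h 46 min + 7 h 12 min + 9 h 1 min + 10 h 19 min = 43 h 38 min.

43.63 hours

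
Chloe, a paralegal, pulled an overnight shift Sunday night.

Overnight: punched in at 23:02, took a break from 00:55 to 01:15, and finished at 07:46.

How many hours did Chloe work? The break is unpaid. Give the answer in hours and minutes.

Overnight: 23:02 → midnight = 0 h 58 min; midnight → 07:46 = 7 h 46 min; span 8 h 44 min; less 20 min break → 8 h 24 min

8 h 24 min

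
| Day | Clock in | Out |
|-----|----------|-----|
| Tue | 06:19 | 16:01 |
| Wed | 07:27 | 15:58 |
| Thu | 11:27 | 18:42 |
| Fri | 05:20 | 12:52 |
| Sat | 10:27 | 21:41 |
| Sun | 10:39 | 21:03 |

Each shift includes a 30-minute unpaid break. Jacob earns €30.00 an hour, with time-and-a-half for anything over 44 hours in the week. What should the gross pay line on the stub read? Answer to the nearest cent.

Tue: 06:19–16:01 = 9 h 42 min; less 30 min break → 9 h 12 min
Wed: 07:27–15:58 = 8 h 31 min; less 30 min break → 8 h 1 min
Thu: 11:27–18:42 = 7 h 15 min; less 30 min break → 6 h 45 min
Fri: 05:20–12:52 = 7 h 32 min; less 30 min break → 7 h 2 min
Sat: 10:27–21:41 = 11 h 14 min; less 30 min break → 10 h 44 min
Sun: 10:39–21:03 = 10 h 24 min; less 30 min break → 9 h 54 min
Total worked: 51 h 38 min = 3098 min.
Regular 44 h 0 min = 2640 min at €30.00/h; overtime 7 h 38 min = 458 min at €45.00/h.
Pay = (2640 × €30.00 + 458 × €45.00) ÷ 60 = €1663.50.

€1663.50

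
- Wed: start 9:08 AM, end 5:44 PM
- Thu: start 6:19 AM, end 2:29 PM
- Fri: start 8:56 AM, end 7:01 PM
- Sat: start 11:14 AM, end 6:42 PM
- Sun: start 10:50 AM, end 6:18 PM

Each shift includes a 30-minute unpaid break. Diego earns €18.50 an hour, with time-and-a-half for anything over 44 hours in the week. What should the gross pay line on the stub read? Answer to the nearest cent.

€726.74

Wed: 9:08 AM–5:44 PM = 8 h 36 min; less 30 min break → 8 h 6 min
Thu: 6:19 AM–2:29 PM = 8 h 10 min; less 30 min break → 7 h 40 min
Fri: 8:56 AM–7:01 PM = 10 h 5 min; less 30 min break → 9 h 35 min
Sat: 11:14 AM–6:42 PM = 7 h 28 min; less 30 min break → 6 h 58 min
Sun: 10:50 AM–6:18 PM = 7 h 28 min; less 30 min break → 6 h 58 min
Total worked: 39 h 17 min = 2357 min.
Regular 39 h 17 min = 2357 min at €18.50/h; overtime 0 h 0 min = 0 min at €27.75/h.
Pay = (2357 × €18.50 + 0 × €27.75) ÷ 60 = €726.74.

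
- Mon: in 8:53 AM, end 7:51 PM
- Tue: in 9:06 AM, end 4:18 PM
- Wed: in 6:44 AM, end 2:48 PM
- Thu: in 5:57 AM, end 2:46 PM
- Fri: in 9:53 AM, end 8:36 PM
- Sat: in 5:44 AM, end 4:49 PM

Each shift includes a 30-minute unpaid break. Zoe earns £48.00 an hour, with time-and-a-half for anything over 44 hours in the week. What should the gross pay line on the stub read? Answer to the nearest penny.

£2821.20

Mon: 8:53 AM–7:51 PM = 10 h 58 min; less 30 min break → 10 h 28 min
Tue: 9:06 AM–4:18 PM = 7 h 12 min; less 30 min break → 6 h 42 min
Wed: 6:44 AM–2:48 PM = 8 h 4 min; less 30 min break → 7 h 34 min
Thu: 5:57 AM–2:46 PM = 8 h 49 min; less 30 min break → 8 h 19 min
Fri: 9:53 AM–8:36 PM = 10 h 43 min; less 30 min break → 10 h 13 min
Sat: 5:44 AM–4:49 PM = 11 h 5 min; less 30 min break → 10 h 35 min
Total worked: 53 h 51 min = 3231 min.
Regular 44 h 0 min = 2640 min at £48.00/h; overtime 9 h 51 min = 591 min at £72.00/h.
Pay = (2640 × £48.00 + 591 × £72.00) ÷ 60 = £2821.20.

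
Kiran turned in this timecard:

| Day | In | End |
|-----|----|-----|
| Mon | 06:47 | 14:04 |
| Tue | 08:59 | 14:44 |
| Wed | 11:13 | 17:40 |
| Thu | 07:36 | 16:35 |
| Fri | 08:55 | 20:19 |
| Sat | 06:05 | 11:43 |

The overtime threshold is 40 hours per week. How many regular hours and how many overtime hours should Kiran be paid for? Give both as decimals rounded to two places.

Regular 40.00 hours, overtime 5.50 hours

Mon: 06:47–14:04 = 7 h 17 min
Tue: 08:59–14:44 = 5 h 45 min
Wed: 11:13–17:40 = 6 h 27 min
Thu: 07:36–16:35 = 8 h 59 min
Fri: 08:55–20:19 = 11 h 24 min
Sat: 06:05–11:43 = 5 h 38 min
Total worked: 45 h 30 min = 45.50 h.
Threshold 40 h → overtime 5 h 30 min, regular 40 h 0 min.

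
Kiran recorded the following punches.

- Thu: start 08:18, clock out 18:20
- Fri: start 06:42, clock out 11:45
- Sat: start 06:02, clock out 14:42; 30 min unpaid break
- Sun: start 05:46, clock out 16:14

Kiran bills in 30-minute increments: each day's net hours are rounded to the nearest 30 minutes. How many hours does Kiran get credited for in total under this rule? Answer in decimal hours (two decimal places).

Thu: 08:18–18:20 = 10 h 2 min → rounds to 10 h 0 min
Fri: 06:42–11:45 = 5 h 3 min → rounds to 5 h 0 min
Sat: 06:02–14:42 = 8 h 40 min − 30 min = 8 h 10 min → rounds to 8 h 0 min
Sun: 05:46–16:14 = 10 h 28 min → rounds to 10 h 30 min
Total credited: 33 h 30 min.

33.50 hours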